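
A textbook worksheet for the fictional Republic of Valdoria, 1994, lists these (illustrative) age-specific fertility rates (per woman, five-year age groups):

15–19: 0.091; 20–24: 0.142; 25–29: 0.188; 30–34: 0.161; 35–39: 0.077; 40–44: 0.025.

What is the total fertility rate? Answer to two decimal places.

3.42

Sum of ASFRs = 0.091 + 0.142 + 0.188 + 0.161 + 0.077 + 0.025 = 0.684
TFR = 5 × 0.684 = 3.42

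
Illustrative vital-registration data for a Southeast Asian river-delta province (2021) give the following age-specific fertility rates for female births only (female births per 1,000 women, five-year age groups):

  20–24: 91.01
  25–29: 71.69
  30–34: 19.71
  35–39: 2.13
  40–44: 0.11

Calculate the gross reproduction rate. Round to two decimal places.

Sum of female ASFRs = 91.01 + 71.69 + 19.71 + 2.13 + 0.11 = 184.65
GRR = 5 × 184.65 / 1000 = 0.92325

0.92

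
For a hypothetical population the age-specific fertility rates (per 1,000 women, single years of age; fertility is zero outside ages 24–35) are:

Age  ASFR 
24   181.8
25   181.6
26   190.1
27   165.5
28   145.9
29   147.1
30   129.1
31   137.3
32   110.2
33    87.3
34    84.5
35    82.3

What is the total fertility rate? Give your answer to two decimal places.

Sum of ASFRs = 181.8 + 181.6 + 190.1 + 165.5 + 145.9 + 147.1 + 129.1 + 137.3 + 110.2 + 87.3 + 84.5 + 82.3 = 1642.7
TFR = 1642.7 / 1000 = 1.6427

1.64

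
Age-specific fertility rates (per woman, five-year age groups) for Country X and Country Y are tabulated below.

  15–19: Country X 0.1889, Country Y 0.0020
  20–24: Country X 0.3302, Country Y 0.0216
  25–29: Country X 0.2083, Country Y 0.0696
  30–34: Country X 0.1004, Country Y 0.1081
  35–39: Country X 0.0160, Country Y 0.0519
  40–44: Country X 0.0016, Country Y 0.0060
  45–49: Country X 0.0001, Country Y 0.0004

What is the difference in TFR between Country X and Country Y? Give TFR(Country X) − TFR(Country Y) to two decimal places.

2.93

Country X:
  Sum of ASFRs = 0.1889 + 0.3302 + 0.2083 + 0.1004 + 0.0160 + 0.0016 + 0.0001 = 0.8455
  TFR = 5 × 0.8455 = 4.2275
Country Y:
  Sum of ASFRs = 0.0020 + 0.0216 + 0.0696 + 0.1081 + 0.0519 + 0.0060 + 0.0004 = 0.2596
  TFR = 5 × 0.2596 = 1.298
Difference = 4.2275 − 1.298 = 2.9295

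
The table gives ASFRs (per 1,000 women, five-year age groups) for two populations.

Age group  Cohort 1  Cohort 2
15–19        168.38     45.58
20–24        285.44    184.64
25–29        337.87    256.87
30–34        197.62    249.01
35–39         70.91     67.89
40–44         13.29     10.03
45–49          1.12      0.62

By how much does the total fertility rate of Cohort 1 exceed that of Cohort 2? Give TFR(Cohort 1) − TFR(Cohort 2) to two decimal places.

1.30

Cohort 1:
  Sum of ASFRs = 168.38 + 285.44 + 337.87 + 197.62 + 70.91 + 13.29 + 1.12 = 1074.63
  TFR = 5 × 1074.63 / 1000 = 5.37315
Cohort 2:
  Sum of ASFRs = 45.58 + 184.64 + 256.87 + 249.01 + 67.89 + 10.03 + 0.62 = 814.64
  TFR = 5 × 814.64 / 1000 = 4.0732
Difference = 5.37315 − 4.0732 = 1.29995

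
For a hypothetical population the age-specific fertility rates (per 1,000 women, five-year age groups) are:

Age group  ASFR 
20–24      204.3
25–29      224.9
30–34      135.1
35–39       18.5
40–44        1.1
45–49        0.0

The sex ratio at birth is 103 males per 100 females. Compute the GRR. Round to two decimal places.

1.44

Proportion female at birth = 100 / (100 + 103) = 0.49261.
Sum of ASFRs = 204.3 + 224.9 + 135.1 + 18.5 + 1.1 + 0.0 = 583.9
TFR = 5 × 583.9 / 1000 = 2.9195
GRR = 0.49261 × 2.9195 = 1.43817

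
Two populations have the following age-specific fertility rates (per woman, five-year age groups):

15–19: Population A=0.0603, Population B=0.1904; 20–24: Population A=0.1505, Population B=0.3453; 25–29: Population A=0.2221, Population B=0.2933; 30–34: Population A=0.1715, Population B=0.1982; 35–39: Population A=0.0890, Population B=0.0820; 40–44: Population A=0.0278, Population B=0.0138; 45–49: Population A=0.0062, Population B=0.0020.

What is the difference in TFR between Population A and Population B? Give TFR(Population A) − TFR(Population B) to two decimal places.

Population A:
  Sum of ASFRs = 0.0603 + 0.1505 + 0.2221 + 0.1715 + 0.0890 + 0.0278 + 0.0062 = 0.7274
  TFR = 5 × 0.7274 = 3.637
Population B:
  Sum of ASFRs = 0.1904 + 0.3453 + 0.2933 + 0.1982 + 0.0820 + 0.0138 + 0.0020 = 1.1250
  TFR = 5 × 1.1250 = 5.625
Difference = 3.637 − 5.625 = -1.988

-1.99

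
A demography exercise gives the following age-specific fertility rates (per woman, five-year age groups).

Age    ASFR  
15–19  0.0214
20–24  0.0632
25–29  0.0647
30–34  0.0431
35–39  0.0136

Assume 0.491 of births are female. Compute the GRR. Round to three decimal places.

Proportion female at birth = 0.491.
Sum of ASFRs = 0.0214 + 0.0632 + 0.0647 + 0.0431 + 0.0136 = 0.2060
TFR = 5 × 0.2060 = 1.03
GRR = 0.491 × 1.03 = 0.50573

0.506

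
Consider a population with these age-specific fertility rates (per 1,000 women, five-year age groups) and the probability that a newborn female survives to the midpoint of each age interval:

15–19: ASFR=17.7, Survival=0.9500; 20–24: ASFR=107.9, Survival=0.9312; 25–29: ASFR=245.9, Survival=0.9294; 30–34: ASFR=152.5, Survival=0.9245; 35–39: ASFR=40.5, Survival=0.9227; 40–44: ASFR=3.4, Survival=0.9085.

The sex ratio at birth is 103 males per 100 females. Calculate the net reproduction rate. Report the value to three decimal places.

1.299

Proportion female at birth = 100 / (100 + 103) = 0.49261.
Survival-weighted fertility by age (5·fₓ·Sₓ):
  15–19: 5 × 17.7/1000 × 0.9500 = 0.08408
  20–24: 5 × 107.9/1000 × 0.9312 = 0.50238
  25–29: 5 × 245.9/1000 × 0.9294 = 1.14270
  30–34: 5 × 152.5/1000 × 0.9245 = 0.70493
  35–39: 5 × 40.5/1000 × 0.9227 = 0.18685
  40–44: 5 × 3.4/1000 × 0.9085 = 0.01544
Sum = 2.63638
NRR = 0.49261 × 2.63638 = 1.29871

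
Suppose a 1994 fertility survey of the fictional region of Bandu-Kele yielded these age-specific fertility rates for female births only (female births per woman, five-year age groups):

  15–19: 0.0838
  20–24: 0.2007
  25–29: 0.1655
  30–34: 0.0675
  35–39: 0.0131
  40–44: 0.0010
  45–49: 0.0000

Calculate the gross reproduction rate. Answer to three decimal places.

Sum of female ASFRs = 0.0838 + 0.2007 + 0.1655 + 0.0675 + 0.0131 + 0.0010 + 0.0000 = 0.5316
GRR = 5 × 0.5316 = 2.658

2.658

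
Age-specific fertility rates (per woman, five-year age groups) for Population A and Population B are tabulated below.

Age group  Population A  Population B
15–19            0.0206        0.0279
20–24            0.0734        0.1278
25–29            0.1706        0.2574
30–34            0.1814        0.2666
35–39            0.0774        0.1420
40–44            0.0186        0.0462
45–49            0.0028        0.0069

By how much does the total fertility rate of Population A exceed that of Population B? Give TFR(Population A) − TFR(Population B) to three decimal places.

-1.650

Population A:
  Sum of ASFRs = 0.0206 + 0.0734 + 0.1706 + 0.1814 + 0.0774 + 0.0186 + 0.0028 = 0.5448
  TFR = 5 × 0.5448 = 2.724
Population B:
  Sum of ASFRs = 0.0279 + 0.1278 + 0.2574 + 0.2666 + 0.1420 + 0.0462 + 0.0069 = 0.8748
  TFR = 5 × 0.8748 = 4.374
Difference = 2.724 − 4.374 = -1.65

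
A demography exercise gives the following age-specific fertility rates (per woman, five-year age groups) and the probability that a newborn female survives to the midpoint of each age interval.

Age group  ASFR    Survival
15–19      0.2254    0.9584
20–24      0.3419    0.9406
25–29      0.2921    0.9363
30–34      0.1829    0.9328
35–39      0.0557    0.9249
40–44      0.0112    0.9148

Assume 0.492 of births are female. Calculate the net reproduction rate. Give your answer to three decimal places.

Proportion female at birth = 0.492.
Per-age-group product (5 × ASFR × survival probability):
  15–19: 5 × 0.2254 × 0.9584 = 1.08012
  20–24: 5 × 0.3419 × 0.9406 = 1.60796
  25–29: 5 × 0.2921 × 0.9363 = 1.36747
  30–34: 5 × 0.1829 × 0.9328 = 0.85305
  35–39: 5 × 0.0557 × 0.9249 = 0.25758
  40–44: 5 × 0.0112 × 0.9148 = 0.05123
Sum = 5.21741
NRR = 0.492 × 5.21741 = 2.56697

2.567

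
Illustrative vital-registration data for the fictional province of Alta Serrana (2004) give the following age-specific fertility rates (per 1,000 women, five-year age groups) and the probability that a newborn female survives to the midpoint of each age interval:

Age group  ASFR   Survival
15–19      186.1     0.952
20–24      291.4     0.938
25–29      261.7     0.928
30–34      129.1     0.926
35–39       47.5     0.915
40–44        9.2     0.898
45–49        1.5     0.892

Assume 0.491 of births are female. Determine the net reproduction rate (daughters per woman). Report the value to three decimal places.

Proportion female at birth = 0.491.
Per-age-group product (5 × ASFR × survival probability):
  15–19: 5 × 186.1/1000 × 0.952 = 0.88584
  20–24: 5 × 291.4/1000 × 0.938 = 1.36667
  25–29: 5 × 261.7/1000 × 0.928 = 1.21429
  30–34: 5 × 129.1/1000 × 0.926 = 0.59773
  35–39: 5 × 47.5/1000 × 0.915 = 0.21731
  40–44: 5 × 9.2/1000 × 0.898 = 0.04131
  45–49: 5 × 1.5/1000 × 0.892 = 0.00669
Sum = 4.32984
NRR = 0.491 × 4.32984 = 2.12595
With NRR above 1 the population is above replacement fertility.

2.126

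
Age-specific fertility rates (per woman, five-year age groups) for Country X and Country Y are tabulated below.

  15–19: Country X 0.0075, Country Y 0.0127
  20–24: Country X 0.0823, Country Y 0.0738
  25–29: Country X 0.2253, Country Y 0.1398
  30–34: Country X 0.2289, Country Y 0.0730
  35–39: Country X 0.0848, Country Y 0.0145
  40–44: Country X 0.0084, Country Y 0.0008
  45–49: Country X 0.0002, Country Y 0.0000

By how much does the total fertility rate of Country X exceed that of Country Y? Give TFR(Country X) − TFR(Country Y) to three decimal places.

Country X:
  Sum of ASFRs = 0.0075 + 0.0823 + 0.2253 + 0.2289 + 0.0848 + 0.0084 + 0.0002 = 0.6374
  TFR = 5 × 0.6374 = 3.187
Country Y:
  Sum of ASFRs = 0.0127 + 0.0738 + 0.1398 + 0.0730 + 0.0145 + 0.0008 + 0.0000 = 0.3146
  TFR = 5 × 0.3146 = 1.573
Difference = 3.187 − 1.573 = 1.614

1.614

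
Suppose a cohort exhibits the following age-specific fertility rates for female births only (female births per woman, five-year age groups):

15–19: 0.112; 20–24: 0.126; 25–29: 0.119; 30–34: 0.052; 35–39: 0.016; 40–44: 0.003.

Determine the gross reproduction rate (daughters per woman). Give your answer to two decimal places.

Sum of female ASFRs = 0.112 + 0.126 + 0.119 + 0.052 + 0.016 + 0.003 = 0.428
GRR = 5 × 0.428 = 2.14

2.14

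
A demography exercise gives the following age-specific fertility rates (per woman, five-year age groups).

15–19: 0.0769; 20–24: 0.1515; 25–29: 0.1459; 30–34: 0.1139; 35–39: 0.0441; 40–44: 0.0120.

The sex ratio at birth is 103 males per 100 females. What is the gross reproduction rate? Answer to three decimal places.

1.341

Proportion female at birth = 100 / (100 + 103) = 0.49261.
Sum of ASFRs = 0.0769 + 0.1515 + 0.1459 + 0.1139 + 0.0441 + 0.0120 = 0.5443
TFR = 5 × 0.5443 = 2.7215
GRR = 0.49261 × 2.7215 = 1.34064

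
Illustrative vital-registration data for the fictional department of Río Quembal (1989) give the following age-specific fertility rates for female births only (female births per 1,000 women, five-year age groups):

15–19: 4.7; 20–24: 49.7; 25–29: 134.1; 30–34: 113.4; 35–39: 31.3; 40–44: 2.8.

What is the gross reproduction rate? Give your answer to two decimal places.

Sum of female ASFRs = 4.7 + 49.7 + 134.1 + 113.4 + 31.3 + 2.8 = 336.0
GRR = 5 × 336.0 / 1000 = 1.68

1.68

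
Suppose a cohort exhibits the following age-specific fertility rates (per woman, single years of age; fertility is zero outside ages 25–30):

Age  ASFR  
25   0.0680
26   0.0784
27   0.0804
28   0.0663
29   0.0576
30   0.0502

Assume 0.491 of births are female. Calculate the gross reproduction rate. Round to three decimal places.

Proportion female at birth = 0.491.
Sum of ASFRs = 0.0680 + 0.0784 + 0.0804 + 0.0663 + 0.0576 + 0.0502 = 0.4009
TFR = 0.4009
GRR = 0.491 × 0.4009 = 0.19684

0.197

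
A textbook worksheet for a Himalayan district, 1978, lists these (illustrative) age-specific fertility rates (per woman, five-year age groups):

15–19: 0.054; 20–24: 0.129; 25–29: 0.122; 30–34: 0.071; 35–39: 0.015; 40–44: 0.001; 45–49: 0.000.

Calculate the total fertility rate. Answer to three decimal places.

Sum of ASFRs = 0.054 + 0.129 + 0.122 + 0.071 + 0.015 + 0.001 + 0.000 = 0.392
TFR = 5 × 0.392 = 1.96

1.960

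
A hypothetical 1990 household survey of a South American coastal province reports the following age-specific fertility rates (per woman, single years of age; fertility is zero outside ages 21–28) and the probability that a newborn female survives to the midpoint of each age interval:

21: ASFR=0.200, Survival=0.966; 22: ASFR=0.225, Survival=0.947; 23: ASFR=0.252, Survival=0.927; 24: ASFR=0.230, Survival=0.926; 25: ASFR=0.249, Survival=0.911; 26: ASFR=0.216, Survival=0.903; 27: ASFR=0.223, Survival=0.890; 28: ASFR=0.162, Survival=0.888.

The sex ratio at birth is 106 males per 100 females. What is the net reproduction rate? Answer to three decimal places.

0.785

Proportion female at birth = 100 / (100 + 106) = 0.48544.
Each age group contributes 1 × ASFR × survival:
  21: 1 × 0.200 × 0.966 = 0.19320
  22: 1 × 0.225 × 0.947 = 0.21308
  23: 1 × 0.252 × 0.927 = 0.23360
  24: 1 × 0.230 × 0.926 = 0.21298
  25: 1 × 0.249 × 0.911 = 0.22684
  26: 1 × 0.216 × 0.903 = 0.19505
  27: 1 × 0.223 × 0.890 = 0.19847
  28: 1 × 0.162 × 0.888 = 0.14386
Sum = 1.61708
NRR = 0.48544 × 1.61708 = 0.78500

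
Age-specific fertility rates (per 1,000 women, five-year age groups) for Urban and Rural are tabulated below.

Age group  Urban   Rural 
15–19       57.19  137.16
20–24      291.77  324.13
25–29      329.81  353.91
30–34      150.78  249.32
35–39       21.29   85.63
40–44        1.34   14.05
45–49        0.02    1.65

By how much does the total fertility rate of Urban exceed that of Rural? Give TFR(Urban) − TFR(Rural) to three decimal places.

-1.568

Urban:
  Sum of ASFRs = 57.19 + 291.77 + 329.81 + 150.78 + 21.29 + 1.34 + 0.02 = 852.20
  TFR = 5 × 852.20 / 1000 = 4.261
Rural:
  Sum of ASFRs = 137.16 + 324.13 + 353.91 + 249.32 + 85.63 + 14.05 + 1.65 = 1165.85
  TFR = 5 × 1165.85 / 1000 = 5.82925
Difference = 4.261 − 5.82925 = -1.56825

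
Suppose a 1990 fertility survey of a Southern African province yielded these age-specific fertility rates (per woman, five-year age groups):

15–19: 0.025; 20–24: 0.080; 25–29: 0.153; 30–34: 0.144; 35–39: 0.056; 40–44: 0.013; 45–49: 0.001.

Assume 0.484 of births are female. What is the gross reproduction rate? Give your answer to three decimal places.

Proportion female at birth = 0.484.
Sum of ASFRs = 0.025 + 0.080 + 0.153 + 0.144 + 0.056 + 0.013 + 0.001 = 0.472
TFR = 5 × 0.472 = 2.36
GRR = 0.484 × 2.36 = 1.14224

1.142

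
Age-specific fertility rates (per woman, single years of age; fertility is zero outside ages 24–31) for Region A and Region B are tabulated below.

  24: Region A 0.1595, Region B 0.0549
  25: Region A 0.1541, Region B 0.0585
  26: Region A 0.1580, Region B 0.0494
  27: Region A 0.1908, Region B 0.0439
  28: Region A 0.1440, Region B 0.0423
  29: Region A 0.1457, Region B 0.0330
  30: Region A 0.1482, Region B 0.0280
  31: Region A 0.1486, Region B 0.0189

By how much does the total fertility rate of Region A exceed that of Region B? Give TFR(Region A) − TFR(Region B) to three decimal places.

0.920

Region A:
  Sum of ASFRs = 0.1595 + 0.1541 + 0.1580 + 0.1908 + 0.1440 + 0.1457 + 0.1482 + 0.1486 = 1.2489
  TFR = 1.2489
Region B:
  Sum of ASFRs = 0.0549 + 0.0585 + 0.0494 + 0.0439 + 0.0423 + 0.0330 + 0.0280 + 0.0189 = 0.3289
  TFR = 0.3289
Difference = 1.2489 − 0.3289 = 0.92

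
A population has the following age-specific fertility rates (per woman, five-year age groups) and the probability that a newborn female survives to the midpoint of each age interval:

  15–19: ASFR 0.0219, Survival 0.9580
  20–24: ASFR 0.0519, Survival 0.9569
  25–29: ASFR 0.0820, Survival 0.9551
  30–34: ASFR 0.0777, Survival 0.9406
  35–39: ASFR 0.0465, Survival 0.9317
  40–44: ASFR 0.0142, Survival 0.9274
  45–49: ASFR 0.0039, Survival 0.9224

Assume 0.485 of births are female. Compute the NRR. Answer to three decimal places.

0.684

Proportion female at birth = 0.485.
Weighting each age-specific rate by interval width and survival:
  15–19: 5 × 0.0219 × 0.9580 = 0.10490
  20–24: 5 × 0.0519 × 0.9569 = 0.24832
  25–29: 5 × 0.0820 × 0.9551 = 0.39159
  30–34: 5 × 0.0777 × 0.9406 = 0.36542
  35–39: 5 × 0.0465 × 0.9317 = 0.21662
  40–44: 5 × 0.0142 × 0.9274 = 0.06585
  45–49: 5 × 0.0039 × 0.9224 = 0.01799
Sum = 1.41069
NRR = 0.485 × 1.41069 = 0.68418
An NRR under 1 implies long-run decline under these rates.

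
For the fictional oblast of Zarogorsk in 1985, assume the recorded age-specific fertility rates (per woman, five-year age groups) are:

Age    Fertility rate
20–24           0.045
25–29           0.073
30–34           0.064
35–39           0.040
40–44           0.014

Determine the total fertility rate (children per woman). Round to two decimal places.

1.18

Sum of ASFRs = 0.045 + 0.073 + 0.064 + 0.040 + 0.014 = 0.236
TFR = 5 × 0.236 = 1.18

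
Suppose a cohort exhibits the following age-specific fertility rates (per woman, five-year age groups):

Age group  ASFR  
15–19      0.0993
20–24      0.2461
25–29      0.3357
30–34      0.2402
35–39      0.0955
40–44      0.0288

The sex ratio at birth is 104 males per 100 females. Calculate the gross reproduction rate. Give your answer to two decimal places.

2.56

Proportion female at birth = 100 / (100 + 104) = 0.49020.
Sum of ASFRs = 0.0993 + 0.2461 + 0.3357 + 0.2402 + 0.0955 + 0.0288 = 1.0456
TFR = 5 × 1.0456 = 5.228
GRR = 0.49020 × 5.228 = 2.56277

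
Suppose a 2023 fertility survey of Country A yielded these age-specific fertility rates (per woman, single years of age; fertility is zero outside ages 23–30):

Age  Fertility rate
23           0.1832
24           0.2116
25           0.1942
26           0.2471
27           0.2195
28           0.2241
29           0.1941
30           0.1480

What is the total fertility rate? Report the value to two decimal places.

Sum of ASFRs = 0.1832 + 0.2116 + 0.1942 + 0.2471 + 0.2195 + 0.2241 + 0.1941 + 0.1480 = 1.6218
TFR = 1.6218

1.62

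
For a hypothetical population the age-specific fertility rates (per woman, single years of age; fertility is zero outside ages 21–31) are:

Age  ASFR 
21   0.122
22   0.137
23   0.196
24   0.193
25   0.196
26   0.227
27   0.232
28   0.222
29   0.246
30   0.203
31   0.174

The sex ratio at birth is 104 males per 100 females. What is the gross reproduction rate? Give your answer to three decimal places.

1.053

Proportion female at birth = 100 / (100 + 104) = 0.49020.
Sum of ASFRs = 0.122 + 0.137 + 0.196 + 0.193 + 0.196 + 0.227 + 0.232 + 0.222 + 0.246 + 0.203 + 0.174 = 2.148
TFR = 2.148
GRR = 0.49020 × 2.148 = 1.05295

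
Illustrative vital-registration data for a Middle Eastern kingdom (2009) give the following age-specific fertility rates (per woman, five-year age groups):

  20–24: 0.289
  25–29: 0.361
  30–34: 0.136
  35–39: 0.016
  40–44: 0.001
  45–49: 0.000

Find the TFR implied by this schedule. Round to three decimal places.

Sum of ASFRs = 0.289 + 0.361 + 0.136 + 0.016 + 0.001 + 0.000 = 0.803
TFR = 5 × 0.803 = 4.015

4.015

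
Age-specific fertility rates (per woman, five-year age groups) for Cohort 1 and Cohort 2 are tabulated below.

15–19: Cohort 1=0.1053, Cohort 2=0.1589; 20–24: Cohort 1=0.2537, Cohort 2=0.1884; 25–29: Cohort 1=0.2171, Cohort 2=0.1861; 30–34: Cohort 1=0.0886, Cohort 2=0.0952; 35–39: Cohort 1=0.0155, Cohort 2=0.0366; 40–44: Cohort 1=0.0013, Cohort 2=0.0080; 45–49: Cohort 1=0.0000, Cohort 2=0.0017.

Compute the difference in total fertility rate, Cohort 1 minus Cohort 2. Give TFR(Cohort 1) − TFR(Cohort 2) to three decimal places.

0.033

Cohort 1:
  Sum of ASFRs = 0.1053 + 0.2537 + 0.2171 + 0.0886 + 0.0155 + 0.0013 + 0.0000 = 0.6815
  TFR = 5 × 0.6815 = 3.4075
Cohort 2:
  Sum of ASFRs = 0.1589 + 0.1884 + 0.1861 + 0.0952 + 0.0366 + 0.0080 + 0.0017 = 0.6749
  TFR = 5 × 0.6749 = 3.3745
Difference = 3.4075 − 3.3745 = 0.033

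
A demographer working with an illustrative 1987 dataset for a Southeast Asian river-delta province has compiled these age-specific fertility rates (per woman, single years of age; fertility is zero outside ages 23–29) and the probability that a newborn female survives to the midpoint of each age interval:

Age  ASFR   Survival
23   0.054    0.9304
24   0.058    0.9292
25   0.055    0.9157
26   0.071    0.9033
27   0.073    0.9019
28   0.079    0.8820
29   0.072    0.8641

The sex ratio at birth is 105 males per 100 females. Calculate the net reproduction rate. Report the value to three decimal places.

0.203

Proportion female at birth = 100 / (100 + 105) = 0.48780.
Survival-weighted fertility by age (1·fₓ·Sₓ):
  23: 1 × 0.054 × 0.9304 = 0.05024
  24: 1 × 0.058 × 0.9292 = 0.05389
  25: 1 × 0.055 × 0.9157 = 0.05036
  26: 1 × 0.071 × 0.9033 = 0.06413
  27: 1 × 0.073 × 0.9019 = 0.06584
  28: 1 × 0.079 × 0.8820 = 0.06968
  29: 1 × 0.072 × 0.8641 = 0.06222
Sum = 0.41636
NRR = 0.48780 × 0.41636 = 0.20310
NRR < 1, so the cohort does not fully replace itself.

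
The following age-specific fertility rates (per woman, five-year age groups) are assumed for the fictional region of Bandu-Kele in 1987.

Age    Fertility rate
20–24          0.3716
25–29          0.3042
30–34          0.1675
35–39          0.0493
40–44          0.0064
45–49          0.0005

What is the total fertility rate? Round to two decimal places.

Sum of ASFRs = 0.3716 + 0.3042 + 0.1675 + 0.0493 + 0.0064 + 0.0005 = 0.8995
TFR = 5 × 0.8995 = 4.4975

4.50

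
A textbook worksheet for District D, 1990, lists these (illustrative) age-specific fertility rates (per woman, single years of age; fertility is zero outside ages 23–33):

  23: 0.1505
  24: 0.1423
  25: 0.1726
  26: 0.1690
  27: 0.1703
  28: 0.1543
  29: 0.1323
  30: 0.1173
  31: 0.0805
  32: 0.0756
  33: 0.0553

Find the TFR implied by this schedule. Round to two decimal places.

Sum of ASFRs = 0.1505 + 0.1423 + 0.1726 + 0.1690 + 0.1703 + 0.1543 + 0.1323 + 0.1173 + 0.0805 + 0.0756 + 0.0553 = 1.4200
TFR = 1.42

1.42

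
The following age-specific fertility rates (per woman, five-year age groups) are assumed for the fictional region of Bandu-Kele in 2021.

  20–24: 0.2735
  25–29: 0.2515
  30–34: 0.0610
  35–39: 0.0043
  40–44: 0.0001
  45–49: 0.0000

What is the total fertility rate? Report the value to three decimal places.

2.952

Sum of ASFRs = 0.2735 + 0.2515 + 0.0610 + 0.0043 + 0.0001 + 0.0000 = 0.5904
TFR = 5 × 0.5904 = 2.952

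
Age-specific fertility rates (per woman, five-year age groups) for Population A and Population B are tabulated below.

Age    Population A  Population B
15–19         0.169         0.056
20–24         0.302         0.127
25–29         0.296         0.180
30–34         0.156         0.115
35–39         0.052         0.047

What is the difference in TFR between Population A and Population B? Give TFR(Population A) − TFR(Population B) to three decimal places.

Population A:
  Sum of ASFRs = 0.169 + 0.302 + 0.296 + 0.156 + 0.052 = 0.975
  TFR = 5 × 0.975 = 4.875
Population B:
  Sum of ASFRs = 0.056 + 0.127 + 0.180 + 0.115 + 0.047 = 0.525
  TFR = 5 × 0.525 = 2.625
Difference = 4.875 − 2.625 = 2.25

2.250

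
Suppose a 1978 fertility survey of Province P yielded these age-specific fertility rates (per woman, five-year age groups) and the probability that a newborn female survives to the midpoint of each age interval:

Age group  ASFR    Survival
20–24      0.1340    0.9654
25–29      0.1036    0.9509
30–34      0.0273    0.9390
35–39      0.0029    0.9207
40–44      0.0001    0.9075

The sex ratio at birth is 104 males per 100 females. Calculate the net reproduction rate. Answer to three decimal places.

0.628

Proportion female at birth = 100 / (100 + 104) = 0.49020.
Per-age-group product (5 × ASFR × survival probability):
  20–24: 5 × 0.1340 × 0.9654 = 0.64682
  25–29: 5 × 0.1036 × 0.9509 = 0.49257
  30–34: 5 × 0.0273 × 0.9390 = 0.12817
  35–39: 5 × 0.0029 × 0.9207 = 0.01335
  40–44: 5 × 0.0001 × 0.9075 = 0.00045
Sum = 1.28136
NRR = 0.49020 × 1.28136 = 0.62812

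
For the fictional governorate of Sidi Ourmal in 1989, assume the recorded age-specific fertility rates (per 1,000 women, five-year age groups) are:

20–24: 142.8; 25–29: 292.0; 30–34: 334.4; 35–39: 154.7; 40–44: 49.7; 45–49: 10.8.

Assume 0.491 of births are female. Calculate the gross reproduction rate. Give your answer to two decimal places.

2.42

Proportion female at birth = 0.491.
Sum of ASFRs = 142.8 + 292.0 + 334.4 + 154.7 + 49.7 + 10.8 = 984.4
TFR = 5 × 984.4 / 1000 = 4.922
GRR = 0.491 × 4.922 = 2.41670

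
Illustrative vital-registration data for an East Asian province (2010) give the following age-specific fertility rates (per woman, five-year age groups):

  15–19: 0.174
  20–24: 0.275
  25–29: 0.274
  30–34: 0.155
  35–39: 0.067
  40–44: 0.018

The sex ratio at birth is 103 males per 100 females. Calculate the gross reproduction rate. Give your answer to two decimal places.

Proportion female at birth = 100 / (100 + 103) = 0.49261.
Sum of ASFRs = 0.174 + 0.275 + 0.274 + 0.155 + 0.067 + 0.018 = 0.963
TFR = 5 × 0.963 = 4.815
GRR = 0.49261 × 4.815 = 2.37192

2.37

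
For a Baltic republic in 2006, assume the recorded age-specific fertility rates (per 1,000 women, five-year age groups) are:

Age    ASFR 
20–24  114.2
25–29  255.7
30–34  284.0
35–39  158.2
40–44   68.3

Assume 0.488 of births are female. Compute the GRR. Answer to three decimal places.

2.148

Proportion female at birth = 0.488.
Sum of ASFRs = 114.2 + 255.7 + 284.0 + 158.2 + 68.3 = 880.4
TFR = 5 × 880.4 / 1000 = 4.402
GRR = 0.488 × 4.402 = 2.14818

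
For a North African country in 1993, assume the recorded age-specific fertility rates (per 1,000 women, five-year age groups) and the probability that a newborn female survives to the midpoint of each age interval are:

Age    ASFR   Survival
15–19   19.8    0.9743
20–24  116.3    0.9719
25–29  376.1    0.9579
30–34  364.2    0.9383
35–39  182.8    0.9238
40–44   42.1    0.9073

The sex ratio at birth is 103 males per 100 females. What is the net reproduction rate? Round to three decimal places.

2.565

Proportion female at birth = 100 / (100 + 103) = 0.49261.
Per-age-group product (5 × ASFR × survival probability):
  15–19: 5 × 19.8/1000 × 0.9743 = 0.09646
  20–24: 5 × 116.3/1000 × 0.9719 = 0.56516
  25–29: 5 × 376.1/1000 × 0.9579 = 1.80133
  30–34: 5 × 364.2/1000 × 0.9383 = 1.70864
  35–39: 5 × 182.8/1000 × 0.9238 = 0.84435
  40–44: 5 × 42.1/1000 × 0.9073 = 0.19099
Sum = 5.20693
NRR = 0.49261 × 5.20693 = 2.56499
NRR > 1, so each generation more than replaces itself.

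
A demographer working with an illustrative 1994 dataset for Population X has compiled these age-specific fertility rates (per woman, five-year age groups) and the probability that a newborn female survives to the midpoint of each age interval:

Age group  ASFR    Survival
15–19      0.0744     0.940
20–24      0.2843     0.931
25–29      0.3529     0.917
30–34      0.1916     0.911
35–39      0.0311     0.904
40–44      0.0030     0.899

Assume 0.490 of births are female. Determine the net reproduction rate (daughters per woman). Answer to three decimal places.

2.116

Proportion female at birth = 0.490.
Each age group contributes 5 × ASFR × survival:
  15–19: 5 × 0.0744 × 0.940 = 0.34968
  20–24: 5 × 0.2843 × 0.931 = 1.32342
  25–29: 5 × 0.3529 × 0.917 = 1.61805
  30–34: 5 × 0.1916 × 0.911 = 0.87274
  35–39: 5 × 0.0311 × 0.904 = 0.14057
  40–44: 5 × 0.0030 × 0.899 = 0.01349
Sum = 4.31795
NRR = 0.490 × 4.31795 = 2.11580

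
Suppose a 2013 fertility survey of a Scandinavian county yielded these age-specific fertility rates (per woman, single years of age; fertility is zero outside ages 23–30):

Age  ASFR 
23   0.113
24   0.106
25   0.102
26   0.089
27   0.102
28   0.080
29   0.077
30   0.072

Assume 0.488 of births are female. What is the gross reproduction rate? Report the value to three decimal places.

Proportion female at birth = 0.488.
Sum of ASFRs = 0.113 + 0.106 + 0.102 + 0.089 + 0.102 + 0.080 + 0.077 + 0.072 = 0.741
TFR = 0.741
GRR = 0.488 × 0.741 = 0.36161

0.362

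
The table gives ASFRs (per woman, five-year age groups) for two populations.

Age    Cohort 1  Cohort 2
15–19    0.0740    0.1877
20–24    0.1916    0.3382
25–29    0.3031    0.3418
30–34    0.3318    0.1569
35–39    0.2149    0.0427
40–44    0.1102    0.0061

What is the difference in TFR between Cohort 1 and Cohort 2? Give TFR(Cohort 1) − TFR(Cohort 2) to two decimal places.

0.76

Cohort 1:
  Sum of ASFRs = 0.0740 + 0.1916 + 0.3031 + 0.3318 + 0.2149 + 0.1102 = 1.2256
  TFR = 5 × 1.2256 = 6.128
Cohort 2:
  Sum of ASFRs = 0.1877 + 0.3382 + 0.3418 + 0.1569 + 0.0427 + 0.0061 = 1.0734
  TFR = 5 × 1.0734 = 5.367
Difference = 6.128 − 5.367 = 0.761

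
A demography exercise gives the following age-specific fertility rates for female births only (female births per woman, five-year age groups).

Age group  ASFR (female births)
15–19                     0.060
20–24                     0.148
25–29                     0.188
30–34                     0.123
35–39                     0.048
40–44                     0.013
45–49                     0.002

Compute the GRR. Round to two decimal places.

Sum of female ASFRs = 0.060 + 0.148 + 0.188 + 0.123 + 0.048 + 0.013 + 0.002 = 0.582
GRR = 5 × 0.582 = 2.91

2.91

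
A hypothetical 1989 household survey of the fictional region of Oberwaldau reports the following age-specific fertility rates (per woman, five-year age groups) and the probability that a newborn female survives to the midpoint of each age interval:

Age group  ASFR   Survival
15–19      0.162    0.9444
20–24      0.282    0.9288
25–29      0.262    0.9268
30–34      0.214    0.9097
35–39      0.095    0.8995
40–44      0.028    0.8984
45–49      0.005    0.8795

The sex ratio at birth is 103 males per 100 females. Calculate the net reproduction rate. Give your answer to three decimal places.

2.383

Proportion female at birth = 100 / (100 + 103) = 0.49261.
Each age group contributes 5 × ASFR × survival:
  15–19: 5 × 0.162 × 0.9444 = 0.76496
  20–24: 5 × 0.282 × 0.9288 = 1.30961
  25–29: 5 × 0.262 × 0.9268 = 1.21411
  30–34: 5 × 0.214 × 0.9097 = 0.97338
  35–39: 5 × 0.095 × 0.8995 = 0.42726
  40–44: 5 × 0.028 × 0.8984 = 0.12578
  45–49: 5 × 0.005 × 0.8795 = 0.02199
Sum = 4.83709
NRR = 0.49261 × 4.83709 = 2.38280
With NRR above 1 the population is above replacement fertility.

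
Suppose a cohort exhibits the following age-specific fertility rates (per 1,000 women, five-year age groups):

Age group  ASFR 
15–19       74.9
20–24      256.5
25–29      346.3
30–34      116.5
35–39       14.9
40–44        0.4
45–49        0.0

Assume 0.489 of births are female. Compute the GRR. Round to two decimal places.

1.98

Proportion female at birth = 0.489.
Sum of ASFRs = 74.9 + 256.5 + 346.3 + 116.5 + 14.9 + 0.4 + 0.0 = 809.5
TFR = 5 × 809.5 / 1000 = 4.0475
GRR = 0.489 × 4.0475 = 1.97923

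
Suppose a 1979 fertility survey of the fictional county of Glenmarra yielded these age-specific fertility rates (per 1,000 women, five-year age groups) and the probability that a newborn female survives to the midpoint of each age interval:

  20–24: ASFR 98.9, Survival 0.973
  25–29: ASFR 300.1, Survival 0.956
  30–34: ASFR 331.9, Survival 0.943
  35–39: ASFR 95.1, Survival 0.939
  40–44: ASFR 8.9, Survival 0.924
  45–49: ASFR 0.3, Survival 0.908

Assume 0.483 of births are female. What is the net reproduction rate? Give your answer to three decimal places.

1.917

Proportion female at birth = 0.483.
Survival-weighted fertility by age (5·fₓ·Sₓ):
  20–24: 5 × 98.9/1000 × 0.973 = 0.48115
  25–29: 5 × 300.1/1000 × 0.956 = 1.43448
  30–34: 5 × 331.9/1000 × 0.943 = 1.56491
  35–39: 5 × 95.1/1000 × 0.939 = 0.44649
  40–44: 5 × 8.9/1000 × 0.924 = 0.04112
  45–49: 5 × 0.3/1000 × 0.908 = 0.00136
Sum = 3.96951
NRR = 0.483 × 3.96951 = 1.91727
NRR > 1, so each generation more than replaces itself.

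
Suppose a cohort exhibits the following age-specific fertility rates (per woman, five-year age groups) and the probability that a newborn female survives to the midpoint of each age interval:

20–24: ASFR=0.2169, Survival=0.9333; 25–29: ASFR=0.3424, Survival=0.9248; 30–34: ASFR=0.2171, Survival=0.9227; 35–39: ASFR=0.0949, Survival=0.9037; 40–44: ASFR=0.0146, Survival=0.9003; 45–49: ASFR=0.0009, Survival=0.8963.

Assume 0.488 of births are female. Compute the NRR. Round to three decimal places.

Proportion female at birth = 0.488.
Weighting each age-specific rate by interval width and survival:
  20–24: 5 × 0.2169 × 0.9333 = 1.01216
  25–29: 5 × 0.3424 × 0.9248 = 1.58326
  30–34: 5 × 0.2171 × 0.9227 = 1.00159
  35–39: 5 × 0.0949 × 0.9037 = 0.42881
  40–44: 5 × 0.0146 × 0.9003 = 0.06572
  45–49: 5 × 0.0009 × 0.8963 = 0.00403
Sum = 4.09557
NRR = 0.488 × 4.09557 = 1.99864

1.999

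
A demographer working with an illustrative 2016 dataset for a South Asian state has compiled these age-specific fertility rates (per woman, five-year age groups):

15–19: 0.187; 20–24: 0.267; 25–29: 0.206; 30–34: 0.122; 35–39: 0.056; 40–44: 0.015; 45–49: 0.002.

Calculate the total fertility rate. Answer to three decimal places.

Sum of ASFRs = 0.187 + 0.267 + 0.206 + 0.122 + 0.056 + 0.015 + 0.002 = 0.855
TFR = 5 × 0.855 = 4.275

4.275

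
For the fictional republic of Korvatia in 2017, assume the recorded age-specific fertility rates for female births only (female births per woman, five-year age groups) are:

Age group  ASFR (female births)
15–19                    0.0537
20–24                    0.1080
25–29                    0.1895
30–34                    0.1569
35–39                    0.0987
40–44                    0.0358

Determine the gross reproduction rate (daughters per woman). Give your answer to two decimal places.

Sum of female ASFRs = 0.0537 + 0.1080 + 0.1895 + 0.1569 + 0.0987 + 0.0358 = 0.6426
GRR = 5 × 0.6426 = 3.213

3.21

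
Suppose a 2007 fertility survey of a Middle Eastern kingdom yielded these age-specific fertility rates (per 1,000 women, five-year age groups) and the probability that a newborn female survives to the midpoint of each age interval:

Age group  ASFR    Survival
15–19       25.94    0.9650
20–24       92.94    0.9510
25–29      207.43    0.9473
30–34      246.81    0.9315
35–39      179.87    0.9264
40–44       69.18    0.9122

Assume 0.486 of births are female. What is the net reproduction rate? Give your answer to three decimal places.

Proportion female at birth = 0.486.
Per-age-group product (5 × ASFR × survival probability):
  15–19: 5 × 25.94/1000 × 0.9650 = 0.12516
  20–24: 5 × 92.94/1000 × 0.9510 = 0.44193
  25–29: 5 × 207.43/1000 × 0.9473 = 0.98249
  30–34: 5 × 246.81/1000 × 0.9315 = 1.14952
  35–39: 5 × 179.87/1000 × 0.9264 = 0.83316
  40–44: 5 × 69.18/1000 × 0.9122 = 0.31553
Sum = 3.84779
NRR = 0.486 × 3.84779 = 1.87003

1.870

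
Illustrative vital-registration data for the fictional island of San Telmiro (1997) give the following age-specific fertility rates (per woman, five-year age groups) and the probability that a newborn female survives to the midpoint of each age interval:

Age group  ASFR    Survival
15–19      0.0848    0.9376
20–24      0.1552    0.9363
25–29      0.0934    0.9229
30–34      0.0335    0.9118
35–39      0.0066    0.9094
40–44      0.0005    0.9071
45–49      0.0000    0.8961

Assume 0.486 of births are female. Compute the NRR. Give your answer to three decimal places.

Proportion female at birth = 0.486.
Per-age-group product (5 × ASFR × survival probability):
  15–19: 5 × 0.0848 × 0.9376 = 0.39754
  20–24: 5 × 0.1552 × 0.9363 = 0.72657
  25–29: 5 × 0.0934 × 0.9229 = 0.43099
  30–34: 5 × 0.0335 × 0.9118 = 0.15273
  35–39: 5 × 0.0066 × 0.9094 = 0.03001
  40–44: 5 × 0.0005 × 0.9071 = 0.00227
  45–49: 5 × 0.0000 × 0.8961 = 0.00000
Sum = 1.74011
NRR = 0.486 × 1.74011 = 0.84569
NRR < 1, so the cohort does not fully replace itself.

0.846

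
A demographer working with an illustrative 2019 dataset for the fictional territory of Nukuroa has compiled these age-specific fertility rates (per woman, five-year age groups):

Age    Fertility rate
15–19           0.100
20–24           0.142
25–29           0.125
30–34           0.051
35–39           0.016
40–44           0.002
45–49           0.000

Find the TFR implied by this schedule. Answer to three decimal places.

2.180

Sum of ASFRs = 0.100 + 0.142 + 0.125 + 0.051 + 0.016 + 0.002 + 0.000 = 0.436
TFR = 5 × 0.436 = 2.18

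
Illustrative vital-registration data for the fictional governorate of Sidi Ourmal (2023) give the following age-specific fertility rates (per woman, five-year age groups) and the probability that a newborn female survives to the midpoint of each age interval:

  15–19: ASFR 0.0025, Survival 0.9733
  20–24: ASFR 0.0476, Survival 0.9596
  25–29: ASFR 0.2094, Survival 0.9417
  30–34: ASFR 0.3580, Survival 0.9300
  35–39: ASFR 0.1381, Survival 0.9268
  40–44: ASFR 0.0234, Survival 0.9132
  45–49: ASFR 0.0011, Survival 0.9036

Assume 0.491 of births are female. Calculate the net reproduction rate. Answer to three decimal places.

Proportion female at birth = 0.491.
Per-age-group product (5 × ASFR × survival probability):
  15–19: 5 × 0.0025 × 0.9733 = 0.01217
  20–24: 5 × 0.0476 × 0.9596 = 0.22838
  25–29: 5 × 0.2094 × 0.9417 = 0.98596
  30–34: 5 × 0.3580 × 0.9300 = 1.66470
  35–39: 5 × 0.1381 × 0.9268 = 0.63996
  40–44: 5 × 0.0234 × 0.9132 = 0.10684
  45–49: 5 × 0.0011 × 0.9036 = 0.00497
Sum = 3.64298
NRR = 0.491 × 3.64298 = 1.78870
With NRR above 1 the population is above replacement fertility.

1.789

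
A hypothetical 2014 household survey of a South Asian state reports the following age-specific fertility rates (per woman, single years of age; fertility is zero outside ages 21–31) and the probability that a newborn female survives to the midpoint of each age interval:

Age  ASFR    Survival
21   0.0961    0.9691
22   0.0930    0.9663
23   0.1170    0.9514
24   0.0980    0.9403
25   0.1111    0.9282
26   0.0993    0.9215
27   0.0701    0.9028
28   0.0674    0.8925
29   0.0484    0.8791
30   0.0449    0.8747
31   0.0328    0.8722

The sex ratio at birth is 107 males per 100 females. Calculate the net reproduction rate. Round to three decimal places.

Proportion female at birth = 100 / (100 + 107) = 0.48309.
Per-age-group product (1 × ASFR × survival probability):
  21: 1 × 0.0961 × 0.9691 = 0.09313
  22: 1 × 0.0930 × 0.9663 = 0.08987
  23: 1 × 0.1170 × 0.9514 = 0.11131
  24: 1 × 0.0980 × 0.9403 = 0.09215
  25: 1 × 0.1111 × 0.9282 = 0.10312
  26: 1 × 0.0993 × 0.9215 = 0.09150
  27: 1 × 0.0701 × 0.9028 = 0.06329
  28: 1 × 0.0674 × 0.8925 = 0.06015
  29: 1 × 0.0484 × 0.8791 = 0.04255
  30: 1 × 0.0449 × 0.8747 = 0.03927
  31: 1 × 0.0328 × 0.8722 = 0.02861
Sum = 0.81495
NRR = 0.48309 × 0.81495 = 0.39369
An NRR under 1 implies long-run decline under these rates.

0.394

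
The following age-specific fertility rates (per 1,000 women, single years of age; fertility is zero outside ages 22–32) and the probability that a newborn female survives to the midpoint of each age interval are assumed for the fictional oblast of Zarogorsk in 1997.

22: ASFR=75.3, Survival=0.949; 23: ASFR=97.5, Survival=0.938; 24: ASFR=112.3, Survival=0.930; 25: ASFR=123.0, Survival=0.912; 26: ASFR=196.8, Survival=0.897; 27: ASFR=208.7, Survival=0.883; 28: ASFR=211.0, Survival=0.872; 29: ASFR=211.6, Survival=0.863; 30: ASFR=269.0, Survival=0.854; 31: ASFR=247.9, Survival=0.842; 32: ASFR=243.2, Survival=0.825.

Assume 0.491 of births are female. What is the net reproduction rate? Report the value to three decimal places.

0.857

Proportion female at birth = 0.491.
Per-age-group product (1 × ASFR × survival probability):
  22: 1 × 75.3/1000 × 0.949 = 0.07146
  23: 1 × 97.5/1000 × 0.938 = 0.09146
  24: 1 × 112.3/1000 × 0.930 = 0.10444
  25: 1 × 123.0/1000 × 0.912 = 0.11218
  26: 1 × 196.8/1000 × 0.897 = 0.17653
  27: 1 × 208.7/1000 × 0.883 = 0.18428
  28: 1 × 211.0/1000 × 0.872 = 0.18399
  29: 1 × 211.6/1000 × 0.863 = 0.18261
  30: 1 × 269.0/1000 × 0.854 = 0.22973
  31: 1 × 247.9/1000 × 0.842 = 0.20873
  32: 1 × 243.2/1000 × 0.825 = 0.20064
Sum = 1.74605
NRR = 0.491 × 1.74605 = 0.85731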